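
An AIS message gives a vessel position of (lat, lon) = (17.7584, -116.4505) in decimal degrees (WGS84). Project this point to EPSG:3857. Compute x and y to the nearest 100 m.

x -12963200 m, y 2009300 m

Web Mercator is spherical with R = a = 6378137 m.
x = R·λ = 6378137 × -2.032444641 = -12963210.363 m.
y = R·ln tan(π/4 + φ/2) = 6378137 × 0.315027564 = 2009288.961 m.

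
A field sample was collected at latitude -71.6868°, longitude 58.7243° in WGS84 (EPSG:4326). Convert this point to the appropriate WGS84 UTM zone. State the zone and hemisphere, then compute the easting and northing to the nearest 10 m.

Zone 40S: E 560460 m, N 2045140 m

Longitude 58.7243° lies in the 6° band [54°, 60°), giving zone 40; latitude is south of the equator, so 40S.
Zone 40 central meridian λ₀ = 6×40 − 183 = 57°; Δλ = +1.7243°.
Transverse Mercator on WGS84 with k₀ = 0.9996 gives E = 560463.519 m, N = 2045137.944 m.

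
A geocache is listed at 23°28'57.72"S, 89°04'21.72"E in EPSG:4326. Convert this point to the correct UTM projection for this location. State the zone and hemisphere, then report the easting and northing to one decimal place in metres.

Zone 45S: E 711682.4 m, N 7401517.7 m

Longitude 89.0727° lies in the 6° band [84°, 90°), giving zone 45; latitude is south of the equator, so 45S.
Zone 45 central meridian λ₀ = 6×45 − 183 = 87°; Δλ = +2.0727°.
Transverse Mercator on WGS84 with k₀ = 0.9996 gives E = 711682.385 m, N = 7401517.706 m.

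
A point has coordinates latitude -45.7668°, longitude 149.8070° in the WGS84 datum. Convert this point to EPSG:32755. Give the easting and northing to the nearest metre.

Zone 55 central meridian λ₀ = 6×55 − 183 = 147°; Δλ = +2.8070°.
Transverse Mercator on WGS84 with k₀ = 0.9996 gives E = 718261.570 m, N = 4928029.795 m.

E 718262 m, N 4928030 m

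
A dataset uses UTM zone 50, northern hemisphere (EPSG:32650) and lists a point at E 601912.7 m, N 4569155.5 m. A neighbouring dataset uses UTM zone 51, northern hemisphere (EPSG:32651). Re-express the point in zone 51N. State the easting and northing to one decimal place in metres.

E 99286.3 m, N 4579488.0 m

UTM 50N → geographic: φ = 41.26740037°, λ = 118.21670027°.
UTM 51N (λ₀ = 123°) forward: E = 99286.343 m, N = 4579487.962 m.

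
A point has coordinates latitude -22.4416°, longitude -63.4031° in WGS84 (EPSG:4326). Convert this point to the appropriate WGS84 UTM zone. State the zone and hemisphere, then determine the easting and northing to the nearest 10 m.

Longitude -63.4031° lies in the 6° band [-66°, -60°), giving zone 20; latitude is south of the equator, so 20S.
Zone 20 central meridian λ₀ = 6×20 − 183 = -63°; Δλ = -0.4031°.
Transverse Mercator on WGS84 with k₀ = 0.9996 gives E = 458521.486 m, N = 7518237.091 m.

Zone 20S: E 458520 m, N 7518240 m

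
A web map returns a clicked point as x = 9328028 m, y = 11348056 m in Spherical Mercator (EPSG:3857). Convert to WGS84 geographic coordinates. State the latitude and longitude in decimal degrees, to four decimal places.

R = 6378137 m. λ = x/R = 83.79510123°.
φ = 2·arctan(exp(y/R)) − 90° = 2·arctan(5.92518) − 90° = 70.84079917°.

lat 70.8408°, lon 83.7951°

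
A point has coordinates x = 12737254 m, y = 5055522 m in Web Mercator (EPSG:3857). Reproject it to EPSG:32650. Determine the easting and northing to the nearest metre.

E 284028 m, N 4574393 m

Web Mercator inverse (R = 6378137 m) → φ = 41.29209806°, λ = 114.42069946°.
UTM 50N forward: E = 284027.812 m, N = 4574392.628 m.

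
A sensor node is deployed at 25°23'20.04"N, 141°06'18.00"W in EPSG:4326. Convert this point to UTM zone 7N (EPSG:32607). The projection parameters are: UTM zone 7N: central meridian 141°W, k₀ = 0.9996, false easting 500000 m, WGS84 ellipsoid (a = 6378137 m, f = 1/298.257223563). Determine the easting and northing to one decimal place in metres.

E 489438.1 m, N 2808015.4 m

Zone 7 central meridian λ₀ = 6×7 − 183 = -141°; Δλ = -0.1050°.
Transverse Mercator on WGS84 with k₀ = 0.9996 gives E = 489438.071 m, N = 2808015.370 m.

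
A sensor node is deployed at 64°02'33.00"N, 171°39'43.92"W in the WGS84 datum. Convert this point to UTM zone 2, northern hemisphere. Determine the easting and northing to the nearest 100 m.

E 467700 m, N 7101900 m

Zone 2 central meridian λ₀ = 6×2 − 183 = -171°; Δλ = -0.6622°.
Transverse Mercator on WGS84 with k₀ = 0.9996 gives E = 467660.010 m, N = 7101918.104 m.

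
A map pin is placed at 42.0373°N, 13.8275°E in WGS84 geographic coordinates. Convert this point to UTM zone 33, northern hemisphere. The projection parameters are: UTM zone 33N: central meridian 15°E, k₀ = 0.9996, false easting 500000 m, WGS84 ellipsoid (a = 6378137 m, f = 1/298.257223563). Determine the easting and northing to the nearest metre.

Zone 33 central meridian λ₀ = 6×33 − 183 = 15°; Δλ = -1.1725°.
Transverse Mercator on WGS84 with k₀ = 0.9996 gives E = 402952.355 m, N = 4654582.585 m.

E 402952 m, N 4654583 m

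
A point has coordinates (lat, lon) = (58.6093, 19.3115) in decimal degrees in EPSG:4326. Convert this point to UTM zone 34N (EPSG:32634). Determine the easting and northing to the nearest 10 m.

E 401900 m, N 6497780 m

Zone 34 central meridian λ₀ = 6×34 − 183 = 21°; Δλ = -1.6885°.
Transverse Mercator on WGS84 with k₀ = 0.9996 gives E = 401901.604 m, N = 6497782.721 m.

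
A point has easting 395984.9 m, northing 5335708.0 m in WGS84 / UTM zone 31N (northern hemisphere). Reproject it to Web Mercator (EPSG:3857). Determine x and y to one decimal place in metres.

x 178233.7 m, y 6134532.6 m

Unproject from UTM 31N (λ₀ = 3°) → φ = 48.16609999°, λ = 1.60110021°.
Web Mercator (R = 6378137 m): x = 178233.660 m, y = 6134532.575 m.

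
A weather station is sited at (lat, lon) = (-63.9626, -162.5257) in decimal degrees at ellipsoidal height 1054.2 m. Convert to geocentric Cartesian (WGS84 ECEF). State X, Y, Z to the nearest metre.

WGS84: a = 6378137 m, e² = 0.006694380; N(φ) = a/√(1−e²sin²φ) = 6395442.436 m.
X = (N+h)·cosφ·cosλ = -2678217.019 m; Y = (N+h)·cosφ·sinλ = -843118.030 m; Z = (N(1−e²)+h)·sinφ = -5708833.244 m.

X -2678217 m, Y -843118 m, Z -5708833 m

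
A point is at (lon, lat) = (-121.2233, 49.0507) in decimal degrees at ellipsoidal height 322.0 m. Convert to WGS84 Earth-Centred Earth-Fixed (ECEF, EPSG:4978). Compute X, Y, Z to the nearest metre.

X -2171155 m, Y -3581716 m, Z 4794499 m

WGS84: a = 6378137 m, e² = 0.006694380; N(φ) = a/√(1−e²sin²φ) = 6390350.708 m.
X = (N+h)·cosφ·cosλ = -2171155.362 m; Y = (N+h)·cosφ·sinλ = -3581715.642 m; Z = (N(1−e²)+h)·sinφ = 4794499.164 m.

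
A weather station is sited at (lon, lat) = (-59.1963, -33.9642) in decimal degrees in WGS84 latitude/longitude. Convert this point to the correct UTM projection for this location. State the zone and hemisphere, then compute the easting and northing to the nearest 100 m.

Zone 21S: E 297100 m, N 6239600 m

Longitude -59.1963° lies in the 6° band [-60°, -54°), giving zone 21; latitude is south of the equator, so 21S.
Zone 21 central meridian λ₀ = 6×21 − 183 = -57°; Δλ = -2.1963°.
Transverse Mercator on WGS84 with k₀ = 0.9996 gives E = 297072.584 m, N = 6239639.910 m.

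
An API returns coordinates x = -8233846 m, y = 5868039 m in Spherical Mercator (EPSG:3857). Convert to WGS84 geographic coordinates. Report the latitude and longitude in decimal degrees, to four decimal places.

lat 46.5445°, lon -73.9659°

R = 6378137 m. λ = x/R = -73.96589709°.
φ = 2·arctan(exp(y/R)) − 90° = 2·arctan(2.50935) − 90° = 46.54449852°.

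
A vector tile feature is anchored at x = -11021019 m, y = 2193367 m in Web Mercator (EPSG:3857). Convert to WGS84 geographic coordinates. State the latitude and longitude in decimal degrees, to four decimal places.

lat 19.3261°, lon -99.0035°

R = 6378137 m. λ = x/R = -99.00349814°.
φ = 2·arctan(exp(y/R)) − 90° = 2·arctan(1.41042) − 90° = 19.32610184°.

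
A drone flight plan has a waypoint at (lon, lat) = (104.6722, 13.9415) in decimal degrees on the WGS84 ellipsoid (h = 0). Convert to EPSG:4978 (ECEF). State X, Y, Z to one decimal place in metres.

X -1568224.8 m, Y 5989555.8 m, Z 1526700.9 m

WGS84: a = 6378137 m, e² = 0.006694380; N(φ) = a/√(1−e²sin²φ) = 6379376.614 m.
X = (N+h)·cosφ·cosλ = -1568224.782 m; Y = (N+h)·cosφ·sinλ = 5989555.780 m; Z = (N(1−e²)+h)·sinφ = 1526700.906 m.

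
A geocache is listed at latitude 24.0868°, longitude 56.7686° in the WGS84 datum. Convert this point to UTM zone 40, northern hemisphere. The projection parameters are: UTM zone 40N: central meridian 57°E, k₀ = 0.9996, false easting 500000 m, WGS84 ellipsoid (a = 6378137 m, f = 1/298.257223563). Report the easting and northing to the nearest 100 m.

Zone 40 central meridian λ₀ = 6×40 − 183 = 57°; Δλ = -0.2314°.
Transverse Mercator on WGS84 with k₀ = 0.9996 gives E = 476479.828 m, N = 2663855.945 m.

E 476500 m, N 2663900 m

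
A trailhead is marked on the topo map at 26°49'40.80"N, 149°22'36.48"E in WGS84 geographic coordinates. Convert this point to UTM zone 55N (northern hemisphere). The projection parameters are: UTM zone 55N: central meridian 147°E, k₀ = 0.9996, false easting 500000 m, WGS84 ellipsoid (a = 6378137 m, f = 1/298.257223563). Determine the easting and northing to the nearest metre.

E 736213 m, N 2969597 m

Zone 55 central meridian λ₀ = 6×55 − 183 = 147°; Δλ = +2.3768°.
Transverse Mercator on WGS84 with k₀ = 0.9996 gives E = 736212.809 m, N = 2969596.894 m.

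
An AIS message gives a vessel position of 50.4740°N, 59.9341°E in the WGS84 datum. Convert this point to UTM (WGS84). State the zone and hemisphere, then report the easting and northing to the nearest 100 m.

Zone 40N: E 708200 m, N 5595400 m

Longitude 59.9341° lies in the 6° band [54°, 60°), giving zone 40; latitude is north of the equator, so 40N.
Zone 40 central meridian λ₀ = 6×40 − 183 = 57°; Δλ = +2.9341°.
Transverse Mercator on WGS84 with k₀ = 0.9996 gives E = 708186.486 m, N = 5595447.657 m.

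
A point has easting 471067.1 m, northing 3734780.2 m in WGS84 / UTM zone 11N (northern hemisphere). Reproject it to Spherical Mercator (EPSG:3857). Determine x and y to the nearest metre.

x -13059157 m, y 3995644 m

Unproject from UTM 11N (λ₀ = -117°) → φ = 33.75269981°, λ = -117.31240053°.
Web Mercator (R = 6378137 m): x = -13059156.690 m, y = 3995643.794 m.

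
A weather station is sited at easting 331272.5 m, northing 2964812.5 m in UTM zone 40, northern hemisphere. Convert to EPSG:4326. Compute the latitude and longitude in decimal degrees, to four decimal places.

lat 26.7946°, lon 55.3026°

Zone 40N: λ₀ = 57°, k₀ = 0.9996, false easting 500000 m.
Meridian distance M = (N − FN)/k₀ = 2965998.9 m.
Inverse transverse Mercator on WGS84 gives φ = 26.79459986°, λ = 55.30260011°.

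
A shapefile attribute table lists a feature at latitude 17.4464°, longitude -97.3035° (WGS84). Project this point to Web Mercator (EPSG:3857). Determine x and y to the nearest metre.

x -10831776 m, y 1972851 m

Web Mercator is spherical with R = a = 6378137 m.
x = R·λ = 6378137 × -1.698266449 = -10831776.072 m.
y = R·ln tan(π/4 + φ/2) = 6378137 × 0.309314638 = 1972851.137 m.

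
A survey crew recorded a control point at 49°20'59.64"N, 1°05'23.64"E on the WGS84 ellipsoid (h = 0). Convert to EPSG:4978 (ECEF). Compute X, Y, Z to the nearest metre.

WGS84: a = 6378137 m, e² = 0.006694380; N(φ) = a/√(1−e²sin²φ) = 6390461.634 m.
X = (N+h)·cosφ·cosλ = 4162235.631 m; Y = (N+h)·cosφ·sinλ = 79185.027 m; Z = (N(1−e²)+h)·sinφ = 4815998.448 m.

X 4162236 m, Y 79185 m, Z 4815998 m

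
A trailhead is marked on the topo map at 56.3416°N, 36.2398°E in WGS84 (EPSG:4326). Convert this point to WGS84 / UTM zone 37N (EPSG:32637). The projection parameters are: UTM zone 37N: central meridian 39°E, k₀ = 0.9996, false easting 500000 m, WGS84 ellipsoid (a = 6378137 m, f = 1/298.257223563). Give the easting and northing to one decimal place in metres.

E 329399.3 m, N 6247521.3 m

Zone 37 central meridian λ₀ = 6×37 − 183 = 39°; Δλ = -2.7602°.
Transverse Mercator on WGS84 with k₀ = 0.9996 gives E = 329399.306 m, N = 6247521.282 m.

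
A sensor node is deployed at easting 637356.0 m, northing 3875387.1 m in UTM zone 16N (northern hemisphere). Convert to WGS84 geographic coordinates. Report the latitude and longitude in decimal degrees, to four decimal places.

lat 35.0118°, lon -85.4946°

Zone 16N: λ₀ = -87°, k₀ = 0.9996, false easting 500000 m.
Meridian distance M = (N − FN)/k₀ = 3876937.9 m.
Inverse transverse Mercator on WGS84 gives φ = 35.01180017°, λ = -85.49459959°.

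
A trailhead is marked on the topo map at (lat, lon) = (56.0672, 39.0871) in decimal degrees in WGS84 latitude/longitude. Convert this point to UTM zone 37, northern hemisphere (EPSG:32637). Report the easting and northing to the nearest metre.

Zone 37 central meridian λ₀ = 6×37 − 183 = 39°; Δλ = +0.0871°.
Transverse Mercator on WGS84 with k₀ = 0.9996 gives E = 505422.806 m, N = 6213562.226 m.

E 505423 m, N 6213562 m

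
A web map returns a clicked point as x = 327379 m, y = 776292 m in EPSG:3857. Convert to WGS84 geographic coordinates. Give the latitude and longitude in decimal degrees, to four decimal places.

R = 6378137 m. λ = x/R = 2.94089559°.
φ = 2·arctan(exp(y/R)) − 90° = 2·arctan(1.12943) − 90° = 6.95639587°.

lat 6.9564°, lon 2.9409°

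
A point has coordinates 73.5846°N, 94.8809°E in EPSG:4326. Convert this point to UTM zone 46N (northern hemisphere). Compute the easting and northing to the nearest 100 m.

E 559300 m, N 8166600 m

Zone 46 central meridian λ₀ = 6×46 − 183 = 93°; Δλ = +1.8809°.
Transverse Mercator on WGS84 with k₀ = 0.9996 gives E = 559321.264 m, N = 8166629.582 m.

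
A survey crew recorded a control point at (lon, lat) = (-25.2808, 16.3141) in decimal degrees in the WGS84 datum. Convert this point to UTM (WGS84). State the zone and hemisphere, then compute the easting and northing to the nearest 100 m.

Zone 26N: E 683700 m, N 1804500 m

Longitude -25.2808° lies in the 6° band [-30°, -24°), giving zone 26; latitude is north of the equator, so 26N.
Zone 26 central meridian λ₀ = 6×26 − 183 = -27°; Δλ = +1.7192°.
Transverse Mercator on WGS84 with k₀ = 0.9996 gives E = 683673.174 m, N = 1804454.106 m.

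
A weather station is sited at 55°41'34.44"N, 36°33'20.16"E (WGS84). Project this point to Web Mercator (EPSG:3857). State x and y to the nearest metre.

x 4069351 m, y 7497522 m

Web Mercator is spherical with R = a = 6378137 m.
x = R·λ = 6378137 × 0.638015580 = 4069350.778 m.
y = R·ln tan(π/4 + φ/2) = 6378137 × 1.175503453 = 7497522.064 m.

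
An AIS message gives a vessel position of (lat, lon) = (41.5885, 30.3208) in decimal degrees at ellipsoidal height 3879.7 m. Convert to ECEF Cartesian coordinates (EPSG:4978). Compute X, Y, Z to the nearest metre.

WGS84: a = 6378137 m, e² = 0.006694380; N(φ) = a/√(1−e²sin²φ) = 6387564.129 m.
X = (N+h)·cosφ·cosλ = 4126466.679 m; Y = (N+h)·cosφ·sinλ = 2413322.415 m; Z = (N(1−e²)+h)·sinφ = 4214104.115 m.

X 4126467 m, Y 2413322 m, Z 4214104 m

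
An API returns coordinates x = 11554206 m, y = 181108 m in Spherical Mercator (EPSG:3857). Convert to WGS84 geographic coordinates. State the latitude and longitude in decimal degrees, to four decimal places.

R = 6378137 m. λ = x/R = 103.79319846°.
φ = 2·arctan(exp(y/R)) − 90° = 2·arctan(1.02880) − 90° = 1.62670226°.

lat 1.6267°, lon 103.7932°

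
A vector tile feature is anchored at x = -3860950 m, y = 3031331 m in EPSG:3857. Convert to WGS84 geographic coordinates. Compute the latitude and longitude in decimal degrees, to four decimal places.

R = 6378137 m. λ = x/R = -34.68350396°.
φ = 2·arctan(exp(y/R)) − 90° = 2·arctan(1.60845) − 90° = 26.26009783°.

lat 26.2601°, lon -34.6835°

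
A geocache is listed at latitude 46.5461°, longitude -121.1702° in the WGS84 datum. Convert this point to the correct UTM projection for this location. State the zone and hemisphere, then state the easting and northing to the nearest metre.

Longitude -121.1702° lies in the 6° band [-126°, -120°), giving zone 10; latitude is north of the equator, so 10N.
Zone 10 central meridian λ₀ = 6×10 − 183 = -123°; Δλ = +1.8298°.
Transverse Mercator on WGS84 with k₀ = 0.9996 gives E = 640284.044 m, N = 5156352.250 m.

Zone 10N: E 640284 m, N 5156352 m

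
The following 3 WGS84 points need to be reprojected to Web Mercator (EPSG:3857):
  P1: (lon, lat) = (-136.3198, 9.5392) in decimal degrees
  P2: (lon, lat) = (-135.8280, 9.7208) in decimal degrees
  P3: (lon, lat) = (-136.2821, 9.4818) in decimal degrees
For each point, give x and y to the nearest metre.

P1: x -15175051 m, y 1066839 m; P2: x -15120304 m, y 1087344 m; P3: x -15170854 m, y 1060360 m

Web Mercator: x = R·λ, y = R·ln tan(π/4+φ/2), R = 6378137 m.
P1 (9.5392°, -136.3198°) → (-15175050.721, 1066838.967) m.
P2 (9.7208°, -135.8280°) → (-15120303.795, 1087343.534) m.
P3 (9.4818°, -136.2821°) → (-15170853.976, 1060360.179) m.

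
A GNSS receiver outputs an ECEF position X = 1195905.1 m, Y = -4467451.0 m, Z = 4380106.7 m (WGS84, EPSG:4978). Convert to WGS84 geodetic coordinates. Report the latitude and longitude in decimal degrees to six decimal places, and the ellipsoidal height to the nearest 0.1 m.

λ = atan2(Y, X) = -75.01369945°; p = √(X²+Y²) = 4624749.4 m.
Bowring's method on WGS84 (a = 6378137 m, b = 6356752.314 m) gives φ = 43.63590033°, h = 1745.919 m.

lat 43.635900°, lon -75.013699°, h 1745.9 m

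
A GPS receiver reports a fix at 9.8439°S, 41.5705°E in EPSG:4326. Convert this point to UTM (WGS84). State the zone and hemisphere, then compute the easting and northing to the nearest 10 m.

Zone 37S: E 781940 m, N 8910760 m

Longitude 41.5705° lies in the 6° band [36°, 42°), giving zone 37; latitude is south of the equator, so 37S.
Zone 37 central meridian λ₀ = 6×37 − 183 = 39°; Δλ = +2.5705°.
Transverse Mercator on WGS84 with k₀ = 0.9996 gives E = 781938.333 m, N = 8910764.605 m.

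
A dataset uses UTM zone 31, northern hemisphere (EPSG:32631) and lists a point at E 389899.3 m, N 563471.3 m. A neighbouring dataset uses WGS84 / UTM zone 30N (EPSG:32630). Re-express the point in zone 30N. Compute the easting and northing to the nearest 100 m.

UTM 31N → geographic: φ = 5.09699964°, λ = 2.00670027°.
UTM 30N (λ₀ = -3°) forward: E = 1055633.121 m, N = 565547.457 m.

E 1055600 m, N 565500 m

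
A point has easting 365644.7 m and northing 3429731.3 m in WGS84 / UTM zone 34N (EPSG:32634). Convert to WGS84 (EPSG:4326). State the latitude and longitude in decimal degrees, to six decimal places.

lat 30.993500°, lon 19.592800°

Zone 34N: λ₀ = 21°, k₀ = 0.9996, false easting 500000 m.
Meridian distance M = (N − FN)/k₀ = 3431103.7 m.
Inverse transverse Mercator on WGS84 gives φ = 30.99350019°, λ = 19.59280046°.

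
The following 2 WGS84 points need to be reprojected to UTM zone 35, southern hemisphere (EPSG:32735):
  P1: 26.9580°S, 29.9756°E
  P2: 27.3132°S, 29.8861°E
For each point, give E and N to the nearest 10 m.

P1: E 795410 m, N 7014740 m; P2: E 785620 m, N 6975570 m

UTM zone 35S: λ₀ = 27°, k₀ = 0.9996.
P1 (-26.9580°, 29.9756°) → (795413.076, 7014737.034) m.
P2 (-27.3132°, 29.8861°) → (785617.802, 6975571.584) m.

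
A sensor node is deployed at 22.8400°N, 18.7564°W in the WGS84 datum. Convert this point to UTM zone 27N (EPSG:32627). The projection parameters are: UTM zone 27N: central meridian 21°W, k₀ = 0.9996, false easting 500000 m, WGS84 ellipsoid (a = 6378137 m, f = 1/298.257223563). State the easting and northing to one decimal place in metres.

Zone 27 central meridian λ₀ = 6×27 − 183 = -21°; Δλ = +2.2436°.
Transverse Mercator on WGS84 with k₀ = 0.9996 gives E = 730239.052 m, N = 2527558.372 m.

E 730239.1 m, N 2527558.4 m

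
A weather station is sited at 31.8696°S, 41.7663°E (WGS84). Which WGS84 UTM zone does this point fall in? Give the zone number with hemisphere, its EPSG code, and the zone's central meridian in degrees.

UTM zone = ⌊(λ + 180)/6⌋ + 1; 41.7663° ∈ [36°, 42°) → zone 37.
Hemisphere: S (φ < 0).
Central meridian λ₀ = 6×37 − 183 = 39°.
EPSG code: 32737.

Zone 37S (EPSG:32737), central meridian 39°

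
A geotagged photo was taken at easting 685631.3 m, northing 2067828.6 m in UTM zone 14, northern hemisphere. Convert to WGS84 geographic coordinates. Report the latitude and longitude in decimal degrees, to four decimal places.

Zone 14N: λ₀ = -99°, k₀ = 0.9996, false easting 500000 m.
Meridian distance M = (N − FN)/k₀ = 2068656.1 m.
Inverse transverse Mercator on WGS84 gives φ = 18.69349989°, λ = -97.23970022°.

lat 18.6935°, lon -97.2397°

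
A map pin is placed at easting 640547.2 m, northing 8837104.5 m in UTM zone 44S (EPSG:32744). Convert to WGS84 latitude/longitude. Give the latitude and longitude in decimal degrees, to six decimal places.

lat -10.517300°, lon 82.284400°

Zone 44S: λ₀ = 81°, k₀ = 0.9996, false easting 500000 m, false northing 10000000 m.
Meridian distance M = (N − FN)/k₀ = -1163360.8 m.
Inverse transverse Mercator on WGS84 gives φ = -10.51730012°, λ = 82.28440007°.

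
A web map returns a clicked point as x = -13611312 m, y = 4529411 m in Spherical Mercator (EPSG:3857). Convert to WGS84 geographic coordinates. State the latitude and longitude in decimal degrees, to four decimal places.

R = 6378137 m. λ = x/R = -122.27249607°.
φ = 2·arctan(exp(y/R)) − 90° = 2·arctan(2.03429) − 90° = 37.64510035°.

lat 37.6451°, lon -122.2725°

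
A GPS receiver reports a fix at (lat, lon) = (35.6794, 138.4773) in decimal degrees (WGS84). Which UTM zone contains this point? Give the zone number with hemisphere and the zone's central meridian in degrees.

Zone 54N, central meridian 141°

UTM zone = ⌊(λ + 180)/6⌋ + 1; 138.4773° ∈ [138°, 144°) → zone 54.
Hemisphere: N (φ ≥ 0).
Central meridian λ₀ = 6×54 − 183 = 141°.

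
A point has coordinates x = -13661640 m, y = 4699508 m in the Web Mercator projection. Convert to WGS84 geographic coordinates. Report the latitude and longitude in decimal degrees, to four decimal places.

lat 38.8451°, lon -122.7246°

R = 6378137 m. λ = x/R = -122.72460018°.
φ = 2·arctan(exp(y/R)) − 90° = 2·arctan(2.08927) − 90° = 38.84510208°.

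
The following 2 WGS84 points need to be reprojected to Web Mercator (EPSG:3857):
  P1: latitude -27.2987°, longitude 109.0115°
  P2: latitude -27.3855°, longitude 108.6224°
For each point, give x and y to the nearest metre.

Web Mercator: x = R·λ, y = R·ln tan(π/4+φ/2), R = 6378137 m.
P1 (-27.2987°, 109.0115°) → (12135104.671, -3160840.189) m.
P2 (-27.3855°, 108.6224°) → (12091790.257, -3171717.991) m.

P1: x 12135105 m, y -3160840 m; P2: x 12091790 m, y -3171718 m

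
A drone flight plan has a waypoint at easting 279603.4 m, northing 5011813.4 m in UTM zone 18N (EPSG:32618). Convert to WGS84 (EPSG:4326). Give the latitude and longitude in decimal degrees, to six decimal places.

lat 45.225300°, lon -77.807400°

Zone 18N: λ₀ = -75°, k₀ = 0.9996, false easting 500000 m.
Meridian distance M = (N − FN)/k₀ = 5013818.9 m.
Inverse transverse Mercator on WGS84 gives φ = 45.22529963°, λ = -77.80739976°.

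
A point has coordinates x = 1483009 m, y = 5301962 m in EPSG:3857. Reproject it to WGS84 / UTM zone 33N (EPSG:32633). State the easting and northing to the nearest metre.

Web Mercator inverse (R = 6378137 m) → φ = 42.93420149°, λ = 13.32209651°.
UTM 33N forward: E = 363089.565 m, N = 4754873.752 m.

E 363090 m, N 4754874 m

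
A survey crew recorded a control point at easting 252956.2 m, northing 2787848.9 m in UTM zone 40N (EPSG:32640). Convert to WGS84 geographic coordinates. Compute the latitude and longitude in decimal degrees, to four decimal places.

lat 25.1865°, lon 54.5486°

Zone 40N: λ₀ = 57°, k₀ = 0.9996, false easting 500000 m.
Meridian distance M = (N − FN)/k₀ = 2788964.5 m.
Inverse transverse Mercator on WGS84 gives φ = 25.18650026°, λ = 54.54859960°.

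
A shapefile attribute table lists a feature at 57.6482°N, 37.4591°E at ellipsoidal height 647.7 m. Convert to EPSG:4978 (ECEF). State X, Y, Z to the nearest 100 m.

WGS84: a = 6378137 m, e² = 0.006694380; N(φ) = a/√(1−e²sin²φ) = 6393427.417 m.
X = (N+h)·cosφ·cosλ = 2716003.278 m; Y = (N+h)·cosφ·sinλ = 2080983.968 m; Z = (N(1−e²)+h)·sinφ = 5365419.942 m.

X 2716000 m, Y 2081000 m, Z 5365400 m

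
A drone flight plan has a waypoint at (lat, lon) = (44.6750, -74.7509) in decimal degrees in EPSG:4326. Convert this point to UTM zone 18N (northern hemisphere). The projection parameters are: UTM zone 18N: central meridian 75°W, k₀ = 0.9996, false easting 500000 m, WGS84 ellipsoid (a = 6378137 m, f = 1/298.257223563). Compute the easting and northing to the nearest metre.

Zone 18 central meridian λ₀ = 6×18 − 183 = -75°; Δλ = +0.2491°.
Transverse Mercator on WGS84 with k₀ = 0.9996 gives E = 519743.563 m, N = 4946878.227 m.

E 519744 m, N 4946878 m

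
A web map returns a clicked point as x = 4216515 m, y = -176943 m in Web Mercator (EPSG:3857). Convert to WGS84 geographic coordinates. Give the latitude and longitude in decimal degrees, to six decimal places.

R = 6378137 m. λ = x/R = 37.87759870°.
φ = 2·arctan(exp(y/R)) − 90° = 2·arctan(0.97264) − 90° = -1.58930217°.

lat -1.589302°, lon 37.877599°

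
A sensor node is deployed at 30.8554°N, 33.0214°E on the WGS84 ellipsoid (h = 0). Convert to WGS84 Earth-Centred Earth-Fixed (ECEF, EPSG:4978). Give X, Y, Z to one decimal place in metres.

WGS84: a = 6378137 m, e² = 0.006694380; N(φ) = a/√(1−e²sin²φ) = 6383760.001 m.
X = (N+h)·cosφ·cosλ = 4594993.040 m; Y = (N+h)·cosφ·sinλ = 2986463.982 m; Z = (N(1−e²)+h)·sinφ = 3252141.396 m.

X 4594993.0 m, Y 2986464.0 m, Z 3252141.4 m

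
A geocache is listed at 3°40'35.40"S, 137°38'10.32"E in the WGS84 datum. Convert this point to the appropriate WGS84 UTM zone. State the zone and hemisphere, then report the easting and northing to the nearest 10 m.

Longitude 137.6362° lies in the 6° band [132°, 138°), giving zone 53; latitude is south of the equator, so 53S.
Zone 53 central meridian λ₀ = 6×53 − 183 = 135°; Δλ = +2.6362°.
Transverse Mercator on WGS84 with k₀ = 0.9996 gives E = 792846.570 m, N = 9593198.462 m.

Zone 53S: E 792850 m, N 9593200 m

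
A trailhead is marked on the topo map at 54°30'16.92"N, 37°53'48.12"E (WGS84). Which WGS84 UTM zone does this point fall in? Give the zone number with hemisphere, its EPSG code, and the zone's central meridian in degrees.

Zone 37N (EPSG:32637), central meridian 39°

UTM zone = ⌊(λ + 180)/6⌋ + 1; 37.8967° ∈ [36°, 42°) → zone 37.
Hemisphere: N (φ ≥ 0).
Central meridian λ₀ = 6×37 − 183 = 39°.
EPSG code: 32637.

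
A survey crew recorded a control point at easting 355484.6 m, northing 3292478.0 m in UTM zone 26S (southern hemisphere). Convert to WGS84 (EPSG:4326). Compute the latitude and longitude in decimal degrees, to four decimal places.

lat -60.4779°, lon -29.6294°

Zone 26S: λ₀ = -27°, k₀ = 0.9996, false easting 500000 m, false northing 10000000 m.
Meridian distance M = (N − FN)/k₀ = -6710206.1 m.
Inverse transverse Mercator on WGS84 gives φ = -60.47789994°, λ = -29.62940084°.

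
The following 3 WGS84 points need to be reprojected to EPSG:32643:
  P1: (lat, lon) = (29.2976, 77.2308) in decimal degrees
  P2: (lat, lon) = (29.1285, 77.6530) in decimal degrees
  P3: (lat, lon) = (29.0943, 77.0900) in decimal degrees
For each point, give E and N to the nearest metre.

UTM zone 43N: λ₀ = 75°, k₀ = 0.9996.
P1 (29.2976°, 77.2308°) → (716683.208, 3243022.730) m.
P2 (29.1285°, 77.6530°) → (758130.658, 3225132.808) m.
P3 (29.0943°, 77.0900°) → (703404.773, 3220237.735) m.

P1: E 716683 m, N 3243023 m; P2: E 758131 m, N 3225133 m; P3: E 703405 m, N 3220238 m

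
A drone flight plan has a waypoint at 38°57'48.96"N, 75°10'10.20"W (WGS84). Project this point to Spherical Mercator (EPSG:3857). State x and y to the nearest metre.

Web Mercator is spherical with R = a = 6378137 m.
x = R·λ = 6378137 × -1.311955272 = -8367830.463 m.
y = R·ln tan(π/4 + φ/2) = 6378137 × 0.739472816 = 4716458.925 m.

x -8367830 m, y 4716459 m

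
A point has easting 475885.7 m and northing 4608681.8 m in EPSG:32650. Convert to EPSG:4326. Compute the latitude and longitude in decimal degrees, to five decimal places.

lat 41.62950°, lon 116.71050°

Zone 50N: λ₀ = 117°, k₀ = 0.9996, false easting 500000 m.
Meridian distance M = (N − FN)/k₀ = 4610526.0 m.
Inverse transverse Mercator on WGS84 gives φ = 41.62949967°, λ = 116.71049985°.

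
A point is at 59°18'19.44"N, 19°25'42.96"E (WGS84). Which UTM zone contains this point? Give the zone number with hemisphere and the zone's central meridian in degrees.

UTM zone = ⌊(λ + 180)/6⌋ + 1; 19.4286° ∈ [18°, 24°) → zone 34.
Hemisphere: N (φ ≥ 0).
Central meridian λ₀ = 6×34 − 183 = 21°.

Zone 34N, central meridian 21°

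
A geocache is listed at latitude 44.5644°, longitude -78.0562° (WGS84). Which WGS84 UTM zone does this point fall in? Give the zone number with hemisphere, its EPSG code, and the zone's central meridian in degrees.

UTM zone = ⌊(λ + 180)/6⌋ + 1; -78.0562° ∈ [-84°, -78°) → zone 17.
Hemisphere: N (φ ≥ 0).
Central meridian λ₀ = 6×17 − 183 = -81°.
EPSG code: 32617.

Zone 17N (EPSG:32617), central meridian -81°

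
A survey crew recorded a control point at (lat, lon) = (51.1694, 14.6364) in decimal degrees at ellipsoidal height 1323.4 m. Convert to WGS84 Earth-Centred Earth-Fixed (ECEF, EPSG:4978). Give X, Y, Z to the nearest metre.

X 3878126 m, Y 1012808 m, Z 4946414 m

WGS84: a = 6378137 m, e² = 0.006694380; N(φ) = a/√(1−e²sin²φ) = 6391132.063 m.
X = (N+h)·cosφ·cosλ = 3878126.402 m; Y = (N+h)·cosφ·sinλ = 1012807.639 m; Z = (N(1−e²)+h)·sinφ = 4946413.889 m.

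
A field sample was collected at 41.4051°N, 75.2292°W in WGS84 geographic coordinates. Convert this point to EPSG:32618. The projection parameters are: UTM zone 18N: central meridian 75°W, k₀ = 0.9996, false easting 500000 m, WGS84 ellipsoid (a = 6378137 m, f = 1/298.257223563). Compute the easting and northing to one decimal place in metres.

Zone 18 central meridian λ₀ = 6×18 − 183 = -75°; Δλ = -0.2292°.
Transverse Mercator on WGS84 with k₀ = 0.9996 gives E = 480842.426 m, N = 4583753.934 m.

E 480842.4 m, N 4583753.9 m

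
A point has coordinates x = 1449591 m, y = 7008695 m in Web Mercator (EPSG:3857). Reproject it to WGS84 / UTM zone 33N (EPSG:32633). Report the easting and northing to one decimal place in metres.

E 367682.0 m, N 5889527.7 m

Web Mercator inverse (R = 6378137 m) → φ = 53.13870006°, λ = 13.02189751°.
UTM 33N forward: E = 367681.971 m, N = 5889527.746 m.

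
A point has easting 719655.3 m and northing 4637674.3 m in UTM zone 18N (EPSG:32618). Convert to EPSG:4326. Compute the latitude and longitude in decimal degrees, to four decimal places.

Zone 18N: λ₀ = -75°, k₀ = 0.9996, false easting 500000 m.
Meridian distance M = (N − FN)/k₀ = 4639530.1 m.
Inverse transverse Mercator on WGS84 gives φ = 41.86049982°, λ = -72.35359964°.

lat 41.8605°, lon -72.3536°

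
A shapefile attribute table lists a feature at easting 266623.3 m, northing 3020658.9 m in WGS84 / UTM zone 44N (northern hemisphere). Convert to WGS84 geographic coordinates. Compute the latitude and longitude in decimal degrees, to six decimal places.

Zone 44N: λ₀ = 81°, k₀ = 0.9996, false easting 500000 m.
Meridian distance M = (N − FN)/k₀ = 3021867.6 m.
Inverse transverse Mercator on WGS84 gives φ = 27.28910035°, λ = 78.64210029°.

lat 27.289100°, lon 78.642100°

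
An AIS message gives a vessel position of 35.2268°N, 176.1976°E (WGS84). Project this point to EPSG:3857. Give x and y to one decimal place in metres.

x 19614227.1 m, y 4194745.2 m

Web Mercator is spherical with R = a = 6378137 m.
x = R·λ = 6378137 × 3.075228254 = 19614227.111 m.
y = R·ln tan(π/4 + φ/2) = 6378137 × 0.657675624 = 4194745.232 m.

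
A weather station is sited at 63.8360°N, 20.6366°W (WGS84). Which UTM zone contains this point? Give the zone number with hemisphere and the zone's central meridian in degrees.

Zone 27N, central meridian -21°

UTM zone = ⌊(λ + 180)/6⌋ + 1; -20.6366° ∈ [-24°, -18°) → zone 27.
Hemisphere: N (φ ≥ 0).
Central meridian λ₀ = 6×27 − 183 = -21°.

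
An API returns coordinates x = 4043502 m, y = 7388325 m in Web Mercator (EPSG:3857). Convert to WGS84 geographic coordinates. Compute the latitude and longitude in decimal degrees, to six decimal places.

lat 55.136099°, lon 36.323396°

R = 6378137 m. λ = x/R = 36.32339648°.
φ = 2·arctan(exp(y/R)) − 90° = 2·arctan(3.18478) − 90° = 55.13609857°.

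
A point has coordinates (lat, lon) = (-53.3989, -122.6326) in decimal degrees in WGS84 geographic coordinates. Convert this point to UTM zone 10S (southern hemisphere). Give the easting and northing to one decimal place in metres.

Zone 10 central meridian λ₀ = 6×10 − 183 = -123°; Δλ = +0.3674°.
Transverse Mercator on WGS84 with k₀ = 0.9996 gives E = 524428.454 m, N = 4083290.763 m.

E 524428.5 m, N 4083290.8 m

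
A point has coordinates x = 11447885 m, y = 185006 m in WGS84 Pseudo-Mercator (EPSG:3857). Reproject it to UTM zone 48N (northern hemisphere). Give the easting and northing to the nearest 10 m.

E 259480 m, N 183800 m

Web Mercator inverse (R = 6378137 m) → φ = 1.66170417°, λ = 102.83810066°.
UTM 48N forward: E = 259477.853 m, N = 183800.389 m.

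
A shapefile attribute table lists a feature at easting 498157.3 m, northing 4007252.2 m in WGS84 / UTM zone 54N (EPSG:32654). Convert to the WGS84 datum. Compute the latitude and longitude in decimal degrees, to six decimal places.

lat 36.210100°, lon 140.979500°

Zone 54N: λ₀ = 141°, k₀ = 0.9996, false easting 500000 m.
Meridian distance M = (N − FN)/k₀ = 4008855.7 m.
Inverse transverse Mercator on WGS84 gives φ = 36.21009983°, λ = 140.97950003°.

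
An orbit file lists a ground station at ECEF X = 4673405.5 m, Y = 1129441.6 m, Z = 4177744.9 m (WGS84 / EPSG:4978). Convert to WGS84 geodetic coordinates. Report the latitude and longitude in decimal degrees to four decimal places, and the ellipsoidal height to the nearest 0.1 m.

lat 41.1788°, lon 13.5864°, h 540.6 m

λ = atan2(Y, X) = 13.58639977°; p = √(X²+Y²) = 4807947.3 m.
Bowring's method on WGS84 (a = 6378137 m, b = 6356752.314 m) gives φ = 41.17880046°, h = 540.596 m.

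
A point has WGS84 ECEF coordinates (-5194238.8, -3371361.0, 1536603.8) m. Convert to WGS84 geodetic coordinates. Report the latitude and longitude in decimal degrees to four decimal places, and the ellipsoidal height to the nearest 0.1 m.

λ = atan2(Y, X) = -147.01410055°; p = √(X²+Y²) = 6192430.2 m.
Bowring's method on WGS84 (a = 6378137 m, b = 6356752.314 m) gives φ = 14.02620005°, h = 3339.908 m.

lat 14.0262°, lon -147.0141°, h 3339.9 m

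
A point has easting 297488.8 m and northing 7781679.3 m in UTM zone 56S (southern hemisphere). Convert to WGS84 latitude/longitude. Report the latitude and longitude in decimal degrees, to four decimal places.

Zone 56S: λ₀ = 153°, k₀ = 0.9996, false easting 500000 m, false northing 10000000 m.
Meridian distance M = (N − FN)/k₀ = -2219208.4 m.
Inverse transverse Mercator on WGS84 gives φ = -20.05120031°, λ = 151.06370019°.

lat -20.0512°, lon 151.0637°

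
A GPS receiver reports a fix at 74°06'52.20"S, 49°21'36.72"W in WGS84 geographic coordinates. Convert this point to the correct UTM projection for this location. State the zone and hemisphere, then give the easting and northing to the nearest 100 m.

Zone 22S: E 550100 m, N 1774500 m

Longitude -49.3602° lies in the 6° band [-54°, -48°), giving zone 22; latitude is south of the equator, so 22S.
Zone 22 central meridian λ₀ = 6×22 − 183 = -51°; Δλ = +1.6398°.
Transverse Mercator on WGS84 with k₀ = 0.9996 gives E = 550094.122 m, N = 1774498.283 m.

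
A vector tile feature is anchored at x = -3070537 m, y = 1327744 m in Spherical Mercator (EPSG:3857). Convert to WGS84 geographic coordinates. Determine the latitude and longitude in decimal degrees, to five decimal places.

R = 6378137 m. λ = x/R = -27.58310318°.
φ = 2·arctan(exp(y/R)) − 90° = 2·arctan(1.23142) − 90° = 11.84210342°.

lat 11.84210°, lon -27.58310°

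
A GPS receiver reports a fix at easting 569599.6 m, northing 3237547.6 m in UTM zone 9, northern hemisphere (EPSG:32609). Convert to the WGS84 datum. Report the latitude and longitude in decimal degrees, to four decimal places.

Zone 9N: λ₀ = -129°, k₀ = 0.9996, false easting 500000 m.
Meridian distance M = (N − FN)/k₀ = 3238843.1 m.
Inverse transverse Mercator on WGS84 gives φ = 29.26490035°, λ = -128.28360014°.

lat 29.2649°, lon -128.2836°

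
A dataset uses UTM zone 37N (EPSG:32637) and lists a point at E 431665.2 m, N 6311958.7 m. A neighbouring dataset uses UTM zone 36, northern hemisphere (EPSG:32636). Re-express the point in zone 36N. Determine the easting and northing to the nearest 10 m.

E 796530 m, N 6321980 m

UTM 37N → geographic: φ = 56.94620035°, λ = 37.87669930°.
UTM 36N (λ₀ = 33°) forward: E = 796531.249 m, N = 6321984.626 m.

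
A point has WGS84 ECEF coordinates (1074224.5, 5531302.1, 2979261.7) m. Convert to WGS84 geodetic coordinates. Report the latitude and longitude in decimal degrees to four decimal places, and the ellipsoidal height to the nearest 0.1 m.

lat 28.0265°, lon 79.0095°, h 348.6 m

λ = atan2(Y, X) = 79.00949966°; p = √(X²+Y²) = 5634648.3 m.
Bowring's method on WGS84 (a = 6378137 m, b = 6356752.314 m) gives φ = 28.02649992°, h = 348.554 m.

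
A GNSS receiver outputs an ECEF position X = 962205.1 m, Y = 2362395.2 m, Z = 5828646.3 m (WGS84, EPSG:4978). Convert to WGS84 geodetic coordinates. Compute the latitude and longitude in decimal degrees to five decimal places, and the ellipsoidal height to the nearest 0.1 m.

lat 66.50500°, lon 67.83890°, h 2203.9 m

λ = atan2(Y, X) = 67.83890040°; p = √(X²+Y²) = 2550833.1 m.
Bowring's method on WGS84 (a = 6378137 m, b = 6356752.314 m) gives φ = 66.50499977°, h = 2203.871 m.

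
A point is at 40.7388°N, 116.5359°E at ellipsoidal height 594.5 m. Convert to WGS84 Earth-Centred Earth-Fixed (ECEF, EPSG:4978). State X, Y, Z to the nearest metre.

WGS84: a = 6378137 m, e² = 0.006694380; N(φ) = a/√(1−e²sin²φ) = 6387249.001 m.
X = (N+h)·cosφ·cosλ = -2162320.612 m; Y = (N+h)·cosφ·sinλ = 4330147.598 m; Z = (N(1−e²)+h)·sinφ = 4140876.302 m.

X -2162321 m, Y 4330148 m, Z 4140876 m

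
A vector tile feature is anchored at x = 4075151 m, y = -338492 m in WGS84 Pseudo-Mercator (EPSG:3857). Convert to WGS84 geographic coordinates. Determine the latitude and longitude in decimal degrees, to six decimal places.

R = 6378137 m. λ = x/R = 36.60770428°.
φ = 2·arctan(exp(y/R)) − 90° = 2·arctan(0.94831) − 90° = -3.03929901°.

lat -3.039299°, lon 36.607704°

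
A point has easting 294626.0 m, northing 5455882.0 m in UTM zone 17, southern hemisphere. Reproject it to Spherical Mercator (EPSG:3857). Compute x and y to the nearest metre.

x -9288799 m, y -5015646 m

Unproject from UTM 17S (λ₀ = -81°) → φ = -41.02239954°, λ = -83.44270028°.
Web Mercator (R = 6378137 m): x = -9288798.906 m, y = -5015646.153 m.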